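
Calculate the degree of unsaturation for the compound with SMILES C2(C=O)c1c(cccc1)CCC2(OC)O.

6

Molecular formula from the SMILES: C12H14O3.
DoU = (2C + 2 + N − H − X)/2 = (2·12 + 2 + 0 − 14 − 0)/2 = 12/2 = 6.
(Structurally: 2 ring(s) + 4 π bond(s) = 6.)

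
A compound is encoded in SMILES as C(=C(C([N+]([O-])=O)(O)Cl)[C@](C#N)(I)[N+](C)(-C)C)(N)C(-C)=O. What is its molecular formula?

C10H15ClIN4O4+

Heavy atoms from the SMILES: 10 C, 1 Cl, 1 I, 4 N, 4 O.
Implicit hydrogens by atom environment:
  6 × C: no H
  4 × C: 3 H each → 12
  2 × N (charge +1): no H
  2 × O: no H
  1 × Cl: no H
  1 × I: no H
  1 × N: 2 H
  1 × N: no H
  1 × O: 1 H
  1 × O (charge -1): no H
  Total hydrogens = 15.
Net charge +1.
Molecular formula: C10H15ClIN4O4+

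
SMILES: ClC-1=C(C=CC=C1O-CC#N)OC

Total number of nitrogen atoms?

1

The symbol for nitrogen appears 1 time in the SMILES.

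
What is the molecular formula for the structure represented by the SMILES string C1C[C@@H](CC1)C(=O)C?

C7H12O

Heavy atoms from the SMILES: 7 C, 1 O.
Implicit hydrogens by atom environment:
  4 × C: 2 H each → 8
  1 × C: 3 H
  1 × C: 1 H
  1 × C: no H
  1 × O: no H
  Total hydrogens = 12.
Molecular formula: C7H12O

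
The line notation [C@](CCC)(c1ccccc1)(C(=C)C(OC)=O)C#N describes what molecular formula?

Heavy atoms from the SMILES: 15 C, 1 N, 2 O.
Implicit hydrogens by atom environment:
  5 × C (aromatic): 1 H each → 5
  4 × C: no H
  3 × C: 2 H each → 6
  2 × C: 3 H each → 6
  2 × O: no H
  1 × C (aromatic): no H
  1 × N: no H
  Total hydrogens = 17.
Molecular formula: C15H17NO2

C15H17NO2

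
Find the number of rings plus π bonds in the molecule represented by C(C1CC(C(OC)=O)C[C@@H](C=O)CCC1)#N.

5

Molecular formula from the SMILES: C12H17NO3.
DoU = (2C + 2 + N − H − X)/2 = (2·12 + 2 + 1 − 17 − 0)/2 = 10/2 = 5.
(Structurally: 1 ring(s) + 4 π bond(s) = 5.)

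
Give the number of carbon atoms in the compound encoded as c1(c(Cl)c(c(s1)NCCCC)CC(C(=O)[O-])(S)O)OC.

The symbol for carbon appears 12 times in the SMILES. Lowercase c denotes aromatic carbon and counts toward C.

12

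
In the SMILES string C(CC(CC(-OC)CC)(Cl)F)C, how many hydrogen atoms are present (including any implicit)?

Hydrogens are implicit in SMILES; fill each atom to its normal valence:
  4 × C: 2 H each → 8
  3 × C: 3 H each → 9
  1 × C: 1 H
  1 × C: no H
  1 × Cl: no H
  1 × F: no H
  1 × O: no H
  Total hydrogens = 18.

18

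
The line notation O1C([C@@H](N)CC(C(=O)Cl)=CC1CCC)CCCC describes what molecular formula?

C14H24ClNO2

Heavy atoms from the SMILES: 14 C, 1 Cl, 1 N, 2 O.
Implicit hydrogens by atom environment:
  6 × C: 2 H each → 12
  4 × C: 1 H each → 4
  2 × C: 3 H each → 6
  2 × C: no H
  2 × O: no H
  1 × Cl: no H
  1 × N: 2 H
  Total hydrogens = 24.
Molecular formula: C14H24ClNO2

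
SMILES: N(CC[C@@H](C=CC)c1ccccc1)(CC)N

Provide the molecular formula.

Heavy atoms from the SMILES: 14 C, 2 N.
Implicit hydrogens by atom environment:
  5 × C (aromatic): 1 H each → 5
  3 × C: 2 H each → 6
  3 × C: 1 H each → 3
  2 × C: 3 H each → 6
  1 × C (aromatic): no H
  1 × N: 2 H
  1 × N: no H
  Total hydrogens = 22.
Molecular formula: C14H22N2

C14H22N2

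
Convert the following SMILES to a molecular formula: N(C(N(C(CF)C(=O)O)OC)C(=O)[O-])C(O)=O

Heavy atoms from the SMILES: 7 C, 1 F, 2 N, 7 O.
Implicit hydrogens by atom environment:
  4 × O: no H
  3 × C: no H
  2 × C: 1 H each → 2
  2 × O: 1 H each → 2
  1 × C: 3 H
  1 × C: 2 H
  1 × F: no H
  1 × N: 1 H
  1 × N: no H
  1 × O (charge -1): no H
  Total hydrogens = 10.
Net charge -1.
Molecular formula: C7H10FN2O7-

C7H10FN2O7-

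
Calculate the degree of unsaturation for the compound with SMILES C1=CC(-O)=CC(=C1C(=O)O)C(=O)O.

6

Molecular formula from the SMILES: C8H6O5.
DoU = (2C + 2 + N − H − X)/2 = (2·8 + 2 + 0 − 6 − 0)/2 = 12/2 = 6.
(Structurally: 1 ring(s) + 5 π bond(s) = 6.)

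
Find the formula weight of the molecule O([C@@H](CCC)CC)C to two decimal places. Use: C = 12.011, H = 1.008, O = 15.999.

116.20

Molecular formula: C7H16O.
M = 7×12.011 + 16×1.008 + 1×15.999 = 116.20 g/mol.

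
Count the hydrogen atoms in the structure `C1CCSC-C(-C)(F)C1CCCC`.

Hydrogens are implicit in SMILES; fill each atom to its normal valence:
  7 × C: 2 H each → 14
  2 × C: 3 H each → 6
  1 × C: 1 H
  1 × C: no H
  1 × F: no H
  1 × S: no H
  Total hydrogens = 21.

21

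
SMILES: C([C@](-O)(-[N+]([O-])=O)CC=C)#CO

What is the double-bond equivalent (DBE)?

4

Molecular formula from the SMILES: C6H7NO4.
DoU = (2C + 2 + N − H − X)/2 = (2·6 + 2 + 1 − 7 − 0)/2 = 8/2 = 4.
(Structurally: 0 ring(s) + 4 π bond(s) = 4.)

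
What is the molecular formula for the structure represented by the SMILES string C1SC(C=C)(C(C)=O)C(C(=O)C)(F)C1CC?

Heavy atoms from the SMILES: 12 C, 1 F, 2 O, 1 S.
Implicit hydrogens by atom environment:
  4 × C: no H
  3 × C: 3 H each → 9
  3 × C: 2 H each → 6
  2 × C: 1 H each → 2
  2 × O: no H
  1 × F: no H
  1 × S: no H
  Total hydrogens = 17.
Molecular formula: C12H17FO2S

C12H17FO2S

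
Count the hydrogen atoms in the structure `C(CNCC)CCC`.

17

Hydrogens are implicit in SMILES; fill each atom to its normal valence:
  5 × C: 2 H each → 10
  2 × C: 3 H each → 6
  1 × N: 1 H
  Total hydrogens = 17.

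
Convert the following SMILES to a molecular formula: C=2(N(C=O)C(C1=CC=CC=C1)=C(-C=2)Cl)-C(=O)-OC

Heavy atoms from the SMILES: 13 C, 1 Cl, 1 N, 3 O.
Implicit hydrogens by atom environment:
  6 × C (aromatic): 1 H each → 6
  4 × C (aromatic): no H
  3 × O: no H
  1 × C: 3 H
  1 × C: 1 H
  1 × C: no H
  1 × Cl: no H
  1 × N (aromatic): no H
  Total hydrogens = 10.
Molecular formula: C13H10ClNO3

C13H10ClNO3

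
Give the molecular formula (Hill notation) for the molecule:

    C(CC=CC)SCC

C7H14S

Heavy atoms from the SMILES: 7 C, 1 S.
Implicit hydrogens by atom environment:
  3 × C: 2 H each → 6
  2 × C: 3 H each → 6
  2 × C: 1 H each → 2
  1 × S: no H
  Total hydrogens = 14.
Molecular formula: C7H14S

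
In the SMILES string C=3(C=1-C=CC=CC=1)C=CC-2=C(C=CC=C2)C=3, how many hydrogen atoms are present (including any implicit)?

Hydrogens are implicit in SMILES; fill each atom to its normal valence:
  12 × C (aromatic): 1 H each → 12
  4 × C (aromatic): no H
  Total hydrogens = 12.

12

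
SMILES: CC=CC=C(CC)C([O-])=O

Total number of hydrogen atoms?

Hydrogens are implicit in SMILES; fill each atom to its normal valence:
  3 × C: 1 H each → 3
  2 × C: 3 H each → 6
  2 × C: no H
  1 × C: 2 H
  1 × O: no H
  1 × O (charge -1): no H
  Total hydrogens = 11.

11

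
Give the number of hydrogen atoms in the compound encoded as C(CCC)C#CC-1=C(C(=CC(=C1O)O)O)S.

14

Hydrogens are implicit in SMILES; fill each atom to its normal valence:
  5 × C (aromatic): no H
  3 × C: 2 H each → 6
  3 × O: 1 H each → 3
  2 × C: no H
  1 × C: 3 H
  1 × C (aromatic): 1 H
  1 × S: 1 H
  Total hydrogens = 14.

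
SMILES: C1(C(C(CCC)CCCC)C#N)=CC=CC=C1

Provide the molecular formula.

C16H23N

Heavy atoms from the SMILES: 16 C, 1 N.
Implicit hydrogens by atom environment:
  5 × C: 2 H each → 10
  5 × C (aromatic): 1 H each → 5
  2 × C: 3 H each → 6
  2 × C: 1 H each → 2
  1 × C: no H
  1 × C (aromatic): no H
  1 × N: no H
  Total hydrogens = 23.
Molecular formula: C16H23N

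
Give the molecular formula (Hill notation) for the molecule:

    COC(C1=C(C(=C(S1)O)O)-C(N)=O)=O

C7H7NO5S

Heavy atoms from the SMILES: 7 C, 1 N, 5 O, 1 S.
Implicit hydrogens by atom environment:
  4 × C (aromatic): no H
  3 × O: no H
  2 × C: no H
  2 × O: 1 H each → 2
  1 × C: 3 H
  1 × N: 2 H
  1 × S (aromatic): no H
  Total hydrogens = 7.
Molecular formula: C7H7NO5S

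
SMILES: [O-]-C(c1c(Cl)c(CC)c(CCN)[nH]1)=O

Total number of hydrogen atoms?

Hydrogens are implicit in SMILES; fill each atom to its normal valence:
  4 × C (aromatic): no H
  3 × C: 2 H each → 6
  1 × C: 3 H
  1 × C: no H
  1 × Cl: no H
  1 × N: 2 H
  1 × N (aromatic): 1 H
  1 × O: no H
  1 × O (charge -1): no H
  Total hydrogens = 12.

12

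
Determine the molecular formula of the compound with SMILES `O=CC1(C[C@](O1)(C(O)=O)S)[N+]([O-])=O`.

Heavy atoms from the SMILES: 5 C, 1 N, 6 O, 1 S.
Implicit hydrogens by atom environment:
  4 × O: no H
  3 × C: no H
  1 × C: 2 H
  1 × C: 1 H
  1 × N (charge +1): no H
  1 × O: 1 H
  1 × O (charge -1): no H
  1 × S: 1 H
  Total hydrogens = 5.
Molecular formula: C5H5NO6S

C5H5NO6S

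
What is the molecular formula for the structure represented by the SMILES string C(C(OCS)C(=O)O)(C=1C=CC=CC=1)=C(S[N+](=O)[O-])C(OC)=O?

C13H13NO7S2

Heavy atoms from the SMILES: 13 C, 1 N, 7 O, 2 S.
Implicit hydrogens by atom environment:
  5 × C (aromatic): 1 H each → 5
  5 × O: no H
  4 × C: no H
  1 × C: 3 H
  1 × C: 2 H
  1 × C: 1 H
  1 × C (aromatic): no H
  1 × N (charge +1): no H
  1 × O: 1 H
  1 × O (charge -1): no H
  1 × S: 1 H
  1 × S: no H
  Total hydrogens = 13.
Molecular formula: C13H13NO7S2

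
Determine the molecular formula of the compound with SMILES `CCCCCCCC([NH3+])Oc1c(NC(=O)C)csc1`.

C14H25N2O2S+

Heavy atoms from the SMILES: 14 C, 2 N, 2 O, 1 S.
Implicit hydrogens by atom environment:
  6 × C: 2 H each → 12
  2 × C: 3 H each → 6
  2 × C (aromatic): 1 H each → 2
  2 × C (aromatic): no H
  2 × O: no H
  1 × C: 1 H
  1 × C: no H
  1 × N (charge +1): 3 H
  1 × N: 1 H
  1 × S (aromatic): no H
  Total hydrogens = 25.
Net charge +1.
Molecular formula: C14H25N2O2S+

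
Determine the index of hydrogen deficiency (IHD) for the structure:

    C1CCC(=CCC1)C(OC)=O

Molecular formula from the SMILES: C9H14O2.
DoU = (2C + 2 + N − H − X)/2 = (2·9 + 2 + 0 − 14 − 0)/2 = 6/2 = 3.
(Structurally: 1 ring(s) + 2 π bond(s) = 3.)

3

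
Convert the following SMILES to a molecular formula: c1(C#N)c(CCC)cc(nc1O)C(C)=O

Heavy atoms from the SMILES: 11 C, 2 N, 2 O.
Implicit hydrogens by atom environment:
  4 × C (aromatic): no H
  2 × C: 3 H each → 6
  2 × C: 2 H each → 4
  2 × C: no H
  1 × C (aromatic): 1 H
  1 × N (aromatic): no H
  1 × N: no H
  1 × O: 1 H
  1 × O: no H
  Total hydrogens = 12.
Molecular formula: C11H12N2O2

C11H12N2O2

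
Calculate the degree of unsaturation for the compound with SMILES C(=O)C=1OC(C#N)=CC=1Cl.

Molecular formula from the SMILES: C6H2ClNO2.
DoU = (2C + 2 + N − H − X)/2 = (2·6 + 2 + 1 − 2 − 1)/2 = 12/2 = 6.
(Structurally: 1 ring(s) + 5 π bond(s) = 6.)

6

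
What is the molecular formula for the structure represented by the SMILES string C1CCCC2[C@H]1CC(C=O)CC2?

C11H18O

Heavy atoms from the SMILES: 11 C, 1 O.
Implicit hydrogens by atom environment:
  7 × C: 2 H each → 14
  4 × C: 1 H each → 4
  1 × O: no H
  Total hydrogens = 18.
Molecular formula: C11H18O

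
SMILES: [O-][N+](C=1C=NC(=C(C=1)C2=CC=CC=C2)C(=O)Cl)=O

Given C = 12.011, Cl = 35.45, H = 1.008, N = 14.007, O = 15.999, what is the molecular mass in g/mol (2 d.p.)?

262.65

Molecular formula: C12H7ClN2O3.
M = 12×12.011 + 1×35.45 + 7×1.008 + 2×14.007 + 3×15.999 = 262.65 g/mol.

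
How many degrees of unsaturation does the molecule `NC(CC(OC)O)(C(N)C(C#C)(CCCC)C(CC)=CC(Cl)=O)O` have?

4

Molecular formula from the SMILES: C17H29ClN2O4.
DoU = (2C + 2 + N − H − X)/2 = (2·17 + 2 + 2 − 29 − 1)/2 = 8/2 = 4.
(Structurally: 0 ring(s) + 4 π bond(s) = 4.)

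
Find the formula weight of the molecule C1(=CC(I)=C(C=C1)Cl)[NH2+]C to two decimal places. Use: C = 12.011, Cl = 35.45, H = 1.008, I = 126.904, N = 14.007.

268.50

Molecular formula: C7H8ClIN+.
M = 7×12.011 + 1×35.45 + 8×1.008 + 1×126.904 + 1×14.007 = 268.50 g/mol.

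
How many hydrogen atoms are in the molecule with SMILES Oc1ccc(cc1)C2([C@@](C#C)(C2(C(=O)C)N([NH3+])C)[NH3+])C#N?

18

Hydrogens are implicit in SMILES; fill each atom to its normal valence:
  6 × C: no H
  4 × C (aromatic): 1 H each → 4
  2 × C: 3 H each → 6
  2 × C (aromatic): no H
  2 × N (charge +1): 3 H each → 6
  2 × N: no H
  1 × C: 1 H
  1 × O: 1 H
  1 × O: no H
  Total hydrogens = 18.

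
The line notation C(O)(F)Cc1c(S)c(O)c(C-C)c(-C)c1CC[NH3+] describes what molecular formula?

Heavy atoms from the SMILES: 13 C, 1 F, 1 N, 2 O, 1 S.
Implicit hydrogens by atom environment:
  6 × C (aromatic): no H
  4 × C: 2 H each → 8
  2 × C: 3 H each → 6
  2 × O: 1 H each → 2
  1 × C: 1 H
  1 × F: no H
  1 × N (charge +1): 3 H
  1 × S: 1 H
  Total hydrogens = 21.
Net charge +1.
Molecular formula: C13H21FNO2S+

C13H21FNO2S+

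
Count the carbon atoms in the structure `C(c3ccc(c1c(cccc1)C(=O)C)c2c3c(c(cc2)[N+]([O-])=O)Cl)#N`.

The symbol for carbon appears 19 times in the SMILES. Lowercase c denotes aromatic carbon and counts toward C.

19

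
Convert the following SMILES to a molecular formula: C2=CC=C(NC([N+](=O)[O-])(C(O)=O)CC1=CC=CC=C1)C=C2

Heavy atoms from the SMILES: 15 C, 2 N, 4 O.
Implicit hydrogens by atom environment:
  10 × C (aromatic): 1 H each → 10
  2 × C: no H
  2 × C (aromatic): no H
  2 × O: no H
  1 × C: 2 H
  1 × N: 1 H
  1 × N (charge +1): no H
  1 × O: 1 H
  1 × O (charge -1): no H
  Total hydrogens = 14.
Molecular formula: C15H14N2O4

C15H14N2O4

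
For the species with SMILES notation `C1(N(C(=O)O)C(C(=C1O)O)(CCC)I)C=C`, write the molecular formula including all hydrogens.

Heavy atoms from the SMILES: 10 C, 1 I, 1 N, 4 O.
Implicit hydrogens by atom environment:
  4 × C: no H
  3 × C: 2 H each → 6
  3 × O: 1 H each → 3
  2 × C: 1 H each → 2
  1 × C: 3 H
  1 × I: no H
  1 × N: no H
  1 × O: no H
  Total hydrogens = 14.
Molecular formula: C10H14INO4

C10H14INO4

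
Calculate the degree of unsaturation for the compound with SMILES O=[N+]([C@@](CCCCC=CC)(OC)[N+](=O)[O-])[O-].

Molecular formula from the SMILES: C9H16N2O5.
DoU = (2C + 2 + N − H − X)/2 = (2·9 + 2 + 2 − 16 − 0)/2 = 6/2 = 3.
(Structurally: 0 ring(s) + 3 π bond(s) = 3.)

3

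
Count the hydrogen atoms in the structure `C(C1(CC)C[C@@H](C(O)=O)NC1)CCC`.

21

Hydrogens are implicit in SMILES; fill each atom to its normal valence:
  6 × C: 2 H each → 12
  2 × C: 3 H each → 6
  2 × C: no H
  1 × C: 1 H
  1 × N: 1 H
  1 × O: 1 H
  1 × O: no H
  Total hydrogens = 21.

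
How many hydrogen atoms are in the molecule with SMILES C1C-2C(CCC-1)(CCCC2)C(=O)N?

Hydrogens are implicit in SMILES; fill each atom to its normal valence:
  8 × C: 2 H each → 16
  2 × C: no H
  1 × C: 1 H
  1 × N: 2 H
  1 × O: no H
  Total hydrogens = 19.

19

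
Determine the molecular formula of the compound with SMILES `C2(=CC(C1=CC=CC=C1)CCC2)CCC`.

C15H20

Heavy atoms from the SMILES: 15 C.
Implicit hydrogens by atom environment:
  5 × C: 2 H each → 10
  5 × C (aromatic): 1 H each → 5
  2 × C: 1 H each → 2
  1 × C: 3 H
  1 × C: no H
  1 × C (aromatic): no H
  Total hydrogens = 20.
Molecular formula: C15H20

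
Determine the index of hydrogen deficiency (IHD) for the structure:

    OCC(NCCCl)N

0

Molecular formula from the SMILES: C4H11ClN2O.
DoU = (2C + 2 + N − H − X)/2 = (2·4 + 2 + 2 − 11 − 1)/2 = 0/2 = 0.
(Structurally: 0 ring(s) + 0 π bond(s) = 0.)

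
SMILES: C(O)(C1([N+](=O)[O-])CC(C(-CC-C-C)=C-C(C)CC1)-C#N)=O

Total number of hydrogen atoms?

Hydrogens are implicit in SMILES; fill each atom to its normal valence:
  6 × C: 2 H each → 12
  4 × C: no H
  3 × C: 1 H each → 3
  2 × C: 3 H each → 6
  2 × O: no H
  1 × N (charge +1): no H
  1 × N: no H
  1 × O: 1 H
  1 × O (charge -1): no H
  Total hydrogens = 22.

22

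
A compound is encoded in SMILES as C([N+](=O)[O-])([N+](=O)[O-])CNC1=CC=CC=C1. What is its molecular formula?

C8H9N3O4

Heavy atoms from the SMILES: 8 C, 3 N, 4 O.
Implicit hydrogens by atom environment:
  5 × C (aromatic): 1 H each → 5
  2 × N (charge +1): no H
  2 × O: no H
  2 × O (charge -1): no H
  1 × C: 2 H
  1 × C: 1 H
  1 × C (aromatic): no H
  1 × N: 1 H
  Total hydrogens = 9.
Molecular formula: C8H9N3O4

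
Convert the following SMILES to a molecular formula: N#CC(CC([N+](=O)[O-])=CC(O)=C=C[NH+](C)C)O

Heavy atoms from the SMILES: 10 C, 3 N, 4 O.
Implicit hydrogens by atom environment:
  4 × C: no H
  3 × C: 1 H each → 3
  2 × C: 3 H each → 6
  2 × O: 1 H each → 2
  1 × C: 2 H
  1 × N (charge +1): 1 H
  1 × N: no H
  1 × N (charge +1): no H
  1 × O: no H
  1 × O (charge -1): no H
  Total hydrogens = 14.
Net charge +1.
Molecular formula: C10H14N3O4+

C10H14N3O4+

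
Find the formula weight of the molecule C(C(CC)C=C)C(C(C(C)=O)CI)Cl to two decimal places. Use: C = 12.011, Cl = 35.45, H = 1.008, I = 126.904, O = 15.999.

Molecular formula: C11H18ClIO.
M = 11×12.011 + 1×35.45 + 18×1.008 + 1×126.904 + 1×15.999 = 328.62 g/mol.

328.62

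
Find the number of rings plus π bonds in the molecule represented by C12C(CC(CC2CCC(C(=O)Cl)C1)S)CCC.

3

Molecular formula from the SMILES: C14H23ClOS.
DoU = (2C + 2 + N − H − X)/2 = (2·14 + 2 + 0 − 23 − 1)/2 = 6/2 = 3.
(Structurally: 2 ring(s) + 1 π bond(s) = 3.)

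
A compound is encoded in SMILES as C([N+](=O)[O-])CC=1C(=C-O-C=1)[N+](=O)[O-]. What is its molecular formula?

C6H6N2O5

Heavy atoms from the SMILES: 6 C, 2 N, 5 O.
Implicit hydrogens by atom environment:
  2 × C: 2 H each → 4
  2 × C (aromatic): 1 H each → 2
  2 × C (aromatic): no H
  2 × N (charge +1): no H
  2 × O: no H
  2 × O (charge -1): no H
  1 × O (aromatic): no H
  Total hydrogens = 6.
Molecular formula: C6H6N2O5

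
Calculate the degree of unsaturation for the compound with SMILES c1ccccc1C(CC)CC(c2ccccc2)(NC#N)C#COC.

Molecular formula from the SMILES: C21H22N2O.
DoU = (2C + 2 + N − H − X)/2 = (2·21 + 2 + 2 − 22 − 0)/2 = 24/2 = 12.
(Structurally: 2 ring(s) + 10 π bond(s) = 12.)

12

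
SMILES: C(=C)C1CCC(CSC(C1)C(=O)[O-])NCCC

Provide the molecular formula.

C13H22NO2S-

Heavy atoms from the SMILES: 13 C, 1 N, 2 O, 1 S.
Implicit hydrogens by atom environment:
  7 × C: 2 H each → 14
  4 × C: 1 H each → 4
  1 × C: 3 H
  1 × C: no H
  1 × N: 1 H
  1 × O: no H
  1 × O (charge -1): no H
  1 × S: no H
  Total hydrogens = 22.
Net charge -1.
Molecular formula: C13H22NO2S-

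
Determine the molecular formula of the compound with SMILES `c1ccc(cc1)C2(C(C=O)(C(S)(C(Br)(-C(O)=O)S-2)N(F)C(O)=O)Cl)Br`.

Heavy atoms from the SMILES: 2 Br, 13 C, 1 Cl, 1 F, 1 N, 5 O, 2 S.
Implicit hydrogens by atom environment:
  6 × C: no H
  5 × C (aromatic): 1 H each → 5
  3 × O: no H
  2 × Br: no H
  2 × O: 1 H each → 2
  1 × C: 1 H
  1 × C (aromatic): no H
  1 × Cl: no H
  1 × F: no H
  1 × N: no H
  1 × S: 1 H
  1 × S: no H
  Total hydrogens = 9.
Molecular formula: C13H9Br2ClFNO5S2

C13H9Br2ClFNO5S2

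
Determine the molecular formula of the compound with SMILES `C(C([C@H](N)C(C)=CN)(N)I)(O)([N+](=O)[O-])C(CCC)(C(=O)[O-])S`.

C11H20IN4O5S-

Heavy atoms from the SMILES: 11 C, 1 I, 4 N, 5 O, 1 S.
Implicit hydrogens by atom environment:
  5 × C: no H
  3 × N: 2 H each → 6
  2 × C: 3 H each → 6
  2 × C: 2 H each → 4
  2 × C: 1 H each → 2
  2 × O: no H
  2 × O (charge -1): no H
  1 × I: no H
  1 × N (charge +1): no H
  1 × O: 1 H
  1 × S: 1 H
  Total hydrogens = 20.
Net charge -1.
Molecular formula: C11H20IN4O5S-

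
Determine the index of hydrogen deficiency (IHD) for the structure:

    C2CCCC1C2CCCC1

2

Molecular formula from the SMILES: C10H18.
DoU = (2C + 2 + N − H − X)/2 = (2·10 + 2 + 0 − 18 − 0)/2 = 4/2 = 2.
(Structurally: 2 ring(s) + 0 π bond(s) = 2.)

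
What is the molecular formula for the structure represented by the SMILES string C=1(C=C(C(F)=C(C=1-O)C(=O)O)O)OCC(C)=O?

C10H9FO6

Heavy atoms from the SMILES: 10 C, 1 F, 6 O.
Implicit hydrogens by atom environment:
  5 × C (aromatic): no H
  3 × O: 1 H each → 3
  3 × O: no H
  2 × C: no H
  1 × C: 3 H
  1 × C: 2 H
  1 × C (aromatic): 1 H
  1 × F: no H
  Total hydrogens = 9.
Molecular formula: C10H9FO6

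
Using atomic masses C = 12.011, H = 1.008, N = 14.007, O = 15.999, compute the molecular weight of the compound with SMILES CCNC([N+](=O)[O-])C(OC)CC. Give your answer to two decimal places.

176.22

Molecular formula: C7H16N2O3.
M = 7×12.011 + 16×1.008 + 2×14.007 + 3×15.999 = 176.22 g/mol.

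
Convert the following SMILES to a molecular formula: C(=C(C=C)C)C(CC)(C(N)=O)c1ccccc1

Heavy atoms from the SMILES: 15 C, 1 N, 1 O.
Implicit hydrogens by atom environment:
  5 × C (aromatic): 1 H each → 5
  3 × C: no H
  2 × C: 3 H each → 6
  2 × C: 2 H each → 4
  2 × C: 1 H each → 2
  1 × C (aromatic): no H
  1 × N: 2 H
  1 × O: no H
  Total hydrogens = 19.
Molecular formula: C15H19NO

C15H19NO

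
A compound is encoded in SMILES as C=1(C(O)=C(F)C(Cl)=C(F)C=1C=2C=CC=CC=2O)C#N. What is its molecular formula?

Heavy atoms from the SMILES: 13 C, 1 Cl, 2 F, 1 N, 2 O.
Implicit hydrogens by atom environment:
  8 × C (aromatic): no H
  4 × C (aromatic): 1 H each → 4
  2 × F: no H
  2 × O: 1 H each → 2
  1 × C: no H
  1 × Cl: no H
  1 × N: no H
  Total hydrogens = 6.
Molecular formula: C13H6ClF2NO2

C13H6ClF2NO2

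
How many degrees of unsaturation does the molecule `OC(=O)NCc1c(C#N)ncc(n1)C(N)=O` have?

8

Molecular formula from the SMILES: C8H7N5O3.
DoU = (2C + 2 + N − H − X)/2 = (2·8 + 2 + 5 − 7 − 0)/2 = 16/2 = 8.
(Structurally: 1 ring(s) + 7 π bond(s) = 8.)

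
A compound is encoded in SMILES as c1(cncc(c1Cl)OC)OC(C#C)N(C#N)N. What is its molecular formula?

Heavy atoms from the SMILES: 10 C, 1 Cl, 4 N, 2 O.
Implicit hydrogens by atom environment:
  3 × C (aromatic): no H
  2 × C (aromatic): 1 H each → 2
  2 × C: 1 H each → 2
  2 × C: no H
  2 × N: no H
  2 × O: no H
  1 × C: 3 H
  1 × Cl: no H
  1 × N: 2 H
  1 × N (aromatic): no H
  Total hydrogens = 9.
Molecular formula: C10H9ClN4O2

C10H9ClN4O2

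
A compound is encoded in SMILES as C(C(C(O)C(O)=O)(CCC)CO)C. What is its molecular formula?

C9H18O4

Heavy atoms from the SMILES: 9 C, 4 O.
Implicit hydrogens by atom environment:
  4 × C: 2 H each → 8
  3 × O: 1 H each → 3
  2 × C: 3 H each → 6
  2 × C: no H
  1 × C: 1 H
  1 × O: no H
  Total hydrogens = 18.
Molecular formula: C9H18O4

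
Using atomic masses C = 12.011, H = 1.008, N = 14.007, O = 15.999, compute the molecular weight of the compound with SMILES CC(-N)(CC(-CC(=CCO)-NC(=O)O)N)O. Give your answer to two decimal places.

Molecular formula: C9H19N3O4.
M = 9×12.011 + 19×1.008 + 3×14.007 + 4×15.999 = 233.27 g/mol.

233.27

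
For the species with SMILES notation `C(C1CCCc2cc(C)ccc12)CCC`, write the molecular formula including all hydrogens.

Heavy atoms from the SMILES: 15 C.
Implicit hydrogens by atom environment:
  6 × C: 2 H each → 12
  3 × C (aromatic): 1 H each → 3
  3 × C (aromatic): no H
  2 × C: 3 H each → 6
  1 × C: 1 H
  Total hydrogens = 22.
Molecular formula: C15H22

C15H22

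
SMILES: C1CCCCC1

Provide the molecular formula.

C6H12

Heavy atoms from the SMILES: 6 C.
Implicit hydrogens by atom environment:
  6 × C: 2 H each → 12
  Total hydrogens = 12.
Molecular formula: C6H12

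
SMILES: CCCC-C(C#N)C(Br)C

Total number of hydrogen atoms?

Hydrogens are implicit in SMILES; fill each atom to its normal valence:
  3 × C: 2 H each → 6
  2 × C: 3 H each → 6
  2 × C: 1 H each → 2
  1 × Br: no H
  1 × C: no H
  1 × N: no H
  Total hydrogens = 14.

14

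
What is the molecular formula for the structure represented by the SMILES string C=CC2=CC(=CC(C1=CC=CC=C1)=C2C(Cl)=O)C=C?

C17H13ClO

Heavy atoms from the SMILES: 17 C, 1 Cl, 1 O.
Implicit hydrogens by atom environment:
  7 × C (aromatic): 1 H each → 7
  5 × C (aromatic): no H
  2 × C: 2 H each → 4
  2 × C: 1 H each → 2
  1 × C: no H
  1 × Cl: no H
  1 × O: no H
  Total hydrogens = 13.
Molecular formula: C17H13ClO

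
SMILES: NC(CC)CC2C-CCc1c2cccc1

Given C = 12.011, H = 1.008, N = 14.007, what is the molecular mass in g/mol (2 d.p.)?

Molecular formula: C14H21N.
M = 14×12.011 + 21×1.008 + 1×14.007 = 203.33 g/mol.

203.33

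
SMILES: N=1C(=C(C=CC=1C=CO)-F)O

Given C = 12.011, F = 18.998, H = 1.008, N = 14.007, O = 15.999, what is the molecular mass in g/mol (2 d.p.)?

Molecular formula: C7H6FNO2.
M = 7×12.011 + 1×18.998 + 6×1.008 + 1×14.007 + 2×15.999 = 155.13 g/mol.

155.13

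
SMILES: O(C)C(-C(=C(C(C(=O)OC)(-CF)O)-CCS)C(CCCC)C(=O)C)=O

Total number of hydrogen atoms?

Hydrogens are implicit in SMILES; fill each atom to its normal valence:
  6 × C: 2 H each → 12
  6 × C: no H
  5 × O: no H
  4 × C: 3 H each → 12
  1 × C: 1 H
  1 × F: no H
  1 × O: 1 H
  1 × S: 1 H
  Total hydrogens = 27.

27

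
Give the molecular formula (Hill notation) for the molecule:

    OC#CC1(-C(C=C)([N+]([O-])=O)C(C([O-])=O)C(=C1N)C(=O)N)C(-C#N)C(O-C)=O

C15H13N4O8-

Heavy atoms from the SMILES: 15 C, 4 N, 8 O.
Implicit hydrogens by atom environment:
  10 × C: no H
  5 × O: no H
  3 × C: 1 H each → 3
  2 × N: 2 H each → 4
  2 × O (charge -1): no H
  1 × C: 3 H
  1 × C: 2 H
  1 × N (charge +1): no H
  1 × N: no H
  1 × O: 1 H
  Total hydrogens = 13.
Net charge -1.
Molecular formula: C15H13N4O8-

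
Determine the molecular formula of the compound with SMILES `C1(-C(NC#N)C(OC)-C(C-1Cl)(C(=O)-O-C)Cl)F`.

Heavy atoms from the SMILES: 9 C, 2 Cl, 1 F, 2 N, 3 O.
Implicit hydrogens by atom environment:
  4 × C: 1 H each → 4
  3 × C: no H
  3 × O: no H
  2 × C: 3 H each → 6
  2 × Cl: no H
  1 × F: no H
  1 × N: 1 H
  1 × N: no H
  Total hydrogens = 11.
Molecular formula: C9H11Cl2FN2O3

C9H11Cl2FN2O3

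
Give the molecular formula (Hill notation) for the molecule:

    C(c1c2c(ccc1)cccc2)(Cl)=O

C11H7ClO

Heavy atoms from the SMILES: 11 C, 1 Cl, 1 O.
Implicit hydrogens by atom environment:
  7 × C (aromatic): 1 H each → 7
  3 × C (aromatic): no H
  1 × C: no H
  1 × Cl: no H
  1 × O: no H
  Total hydrogens = 7.
Molecular formula: C11H7ClO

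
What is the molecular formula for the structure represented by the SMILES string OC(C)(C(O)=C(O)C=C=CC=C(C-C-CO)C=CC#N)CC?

C17H23NO4

Heavy atoms from the SMILES: 17 C, 1 N, 4 O.
Implicit hydrogens by atom environment:
  6 × C: no H
  5 × C: 1 H each → 5
  4 × C: 2 H each → 8
  4 × O: 1 H each → 4
  2 × C: 3 H each → 6
  1 × N: no H
  Total hydrogens = 23.
Molecular formula: C17H23NO4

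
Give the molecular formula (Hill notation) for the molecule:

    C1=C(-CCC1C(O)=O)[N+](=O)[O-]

Heavy atoms from the SMILES: 6 C, 1 N, 4 O.
Implicit hydrogens by atom environment:
  2 × C: 2 H each → 4
  2 × C: 1 H each → 2
  2 × C: no H
  2 × O: no H
  1 × N (charge +1): no H
  1 × O: 1 H
  1 × O (charge -1): no H
  Total hydrogens = 7.
Molecular formula: C6H7NO4

C6H7NO4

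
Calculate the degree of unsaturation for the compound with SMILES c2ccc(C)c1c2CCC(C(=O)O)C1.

Molecular formula from the SMILES: C12H14O2.
DoU = (2C + 2 + N − H − X)/2 = (2·12 + 2 + 0 − 14 − 0)/2 = 12/2 = 6.
(Structurally: 2 ring(s) + 4 π bond(s) = 6.)

6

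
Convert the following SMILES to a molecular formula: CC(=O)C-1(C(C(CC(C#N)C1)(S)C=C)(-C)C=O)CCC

Heavy atoms from the SMILES: 16 C, 1 N, 2 O, 1 S.
Implicit hydrogens by atom environment:
  5 × C: 2 H each → 10
  5 × C: no H
  3 × C: 3 H each → 9
  3 × C: 1 H each → 3
  2 × O: no H
  1 × N: no H
  1 × S: 1 H
  Total hydrogens = 23.
Molecular formula: C16H23NO2S

C16H23NO2S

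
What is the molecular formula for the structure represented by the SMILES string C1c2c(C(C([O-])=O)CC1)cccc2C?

C12H13O2-

Heavy atoms from the SMILES: 12 C, 2 O.
Implicit hydrogens by atom environment:
  3 × C: 2 H each → 6
  3 × C (aromatic): 1 H each → 3
  3 × C (aromatic): no H
  1 × C: 3 H
  1 × C: 1 H
  1 × C: no H
  1 × O: no H
  1 × O (charge -1): no H
  Total hydrogens = 13.
Net charge -1.
Molecular formula: C12H13O2-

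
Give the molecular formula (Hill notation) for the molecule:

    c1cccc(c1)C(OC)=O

C8H8O2

Heavy atoms from the SMILES: 8 C, 2 O.
Implicit hydrogens by atom environment:
  5 × C (aromatic): 1 H each → 5
  2 × O: no H
  1 × C: 3 H
  1 × C (aromatic): no H
  1 × C: no H
  Total hydrogens = 8.
Molecular formula: C8H8O2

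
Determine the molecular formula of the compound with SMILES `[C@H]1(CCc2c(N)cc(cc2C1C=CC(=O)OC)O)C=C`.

Heavy atoms from the SMILES: 16 C, 1 N, 3 O.
Implicit hydrogens by atom environment:
  5 × C: 1 H each → 5
  4 × C (aromatic): no H
  3 × C: 2 H each → 6
  2 × C (aromatic): 1 H each → 2
  2 × O: no H
  1 × C: 3 H
  1 × C: no H
  1 × N: 2 H
  1 × O: 1 H
  Total hydrogens = 19.
Molecular formula: C16H19NO3

C16H19NO3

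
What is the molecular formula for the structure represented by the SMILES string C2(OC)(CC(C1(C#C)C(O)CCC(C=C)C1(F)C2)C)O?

C16H23FO3

Heavy atoms from the SMILES: 16 C, 1 F, 3 O.
Implicit hydrogens by atom environment:
  5 × C: 2 H each → 10
  5 × C: 1 H each → 5
  4 × C: no H
  2 × C: 3 H each → 6
  2 × O: 1 H each → 2
  1 × F: no H
  1 × O: no H
  Total hydrogens = 23.
Molecular formula: C16H23FO3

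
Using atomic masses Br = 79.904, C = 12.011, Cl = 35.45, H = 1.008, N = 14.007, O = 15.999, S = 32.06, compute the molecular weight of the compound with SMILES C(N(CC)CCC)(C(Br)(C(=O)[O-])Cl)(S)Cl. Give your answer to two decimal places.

Molecular formula: C8H13BrCl2NO2S-.
M = 1×79.904 + 8×12.011 + 2×35.45 + 13×1.008 + 1×14.007 + 2×15.999 + 1×32.06 = 338.06 g/mol.

338.06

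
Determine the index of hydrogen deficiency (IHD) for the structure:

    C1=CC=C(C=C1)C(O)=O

5

Molecular formula from the SMILES: C7H6O2.
DoU = (2C + 2 + N − H − X)/2 = (2·7 + 2 + 0 − 6 − 0)/2 = 10/2 = 5.
(Structurally: 1 ring(s) + 4 π bond(s) = 5.)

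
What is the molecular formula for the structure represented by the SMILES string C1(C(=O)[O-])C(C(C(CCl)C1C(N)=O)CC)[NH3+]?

C10H17ClN2O3

Heavy atoms from the SMILES: 10 C, 1 Cl, 2 N, 3 O.
Implicit hydrogens by atom environment:
  5 × C: 1 H each → 5
  2 × C: 2 H each → 4
  2 × C: no H
  2 × O: no H
  1 × C: 3 H
  1 × Cl: no H
  1 × N (charge +1): 3 H
  1 × N: 2 H
  1 × O (charge -1): no H
  Total hydrogens = 17.
Molecular formula: C10H17ClN2O3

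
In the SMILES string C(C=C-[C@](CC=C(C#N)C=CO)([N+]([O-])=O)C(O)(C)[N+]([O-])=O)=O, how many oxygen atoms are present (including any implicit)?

7

The symbol for oxygen appears 7 times in the SMILES.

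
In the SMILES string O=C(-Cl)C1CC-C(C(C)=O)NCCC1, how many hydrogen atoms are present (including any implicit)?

Hydrogens are implicit in SMILES; fill each atom to its normal valence:
  5 × C: 2 H each → 10
  2 × C: 1 H each → 2
  2 × C: no H
  2 × O: no H
  1 × C: 3 H
  1 × Cl: no H
  1 × N: 1 H
  Total hydrogens = 16.

16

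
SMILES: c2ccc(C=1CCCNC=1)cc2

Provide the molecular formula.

Heavy atoms from the SMILES: 11 C, 1 N.
Implicit hydrogens by atom environment:
  5 × C (aromatic): 1 H each → 5
  3 × C: 2 H each → 6
  1 × C: 1 H
  1 × C: no H
  1 × C (aromatic): no H
  1 × N: 1 H
  Total hydrogens = 13.
Molecular formula: C11H13N

C11H13N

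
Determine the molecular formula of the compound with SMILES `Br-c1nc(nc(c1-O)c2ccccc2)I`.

C10H6BrIN2O

Heavy atoms from the SMILES: 1 Br, 10 C, 1 I, 2 N, 1 O.
Implicit hydrogens by atom environment:
  5 × C (aromatic): 1 H each → 5
  5 × C (aromatic): no H
  2 × N (aromatic): no H
  1 × Br: no H
  1 × I: no H
  1 × O: 1 H
  Total hydrogens = 6.
Molecular formula: C10H6BrIN2O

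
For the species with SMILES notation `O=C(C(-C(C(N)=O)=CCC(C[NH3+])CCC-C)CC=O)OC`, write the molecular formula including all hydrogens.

C15H27N2O4+

Heavy atoms from the SMILES: 15 C, 2 N, 4 O.
Implicit hydrogens by atom environment:
  6 × C: 2 H each → 12
  4 × C: 1 H each → 4
  4 × O: no H
  3 × C: no H
  2 × C: 3 H each → 6
  1 × N (charge +1): 3 H
  1 × N: 2 H
  Total hydrogens = 27.
Net charge +1.
Molecular formula: C15H27N2O4+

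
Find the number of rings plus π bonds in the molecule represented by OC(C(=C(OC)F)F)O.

Molecular formula from the SMILES: C4H6F2O3.
DoU = (2C + 2 + N − H − X)/2 = (2·4 + 2 + 0 − 6 − 2)/2 = 2/2 = 1.
(Structurally: 0 ring(s) + 1 π bond(s) = 1.)

1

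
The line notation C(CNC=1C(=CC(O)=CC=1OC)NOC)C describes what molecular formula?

C11H18N2O3

Heavy atoms from the SMILES: 11 C, 2 N, 3 O.
Implicit hydrogens by atom environment:
  4 × C (aromatic): no H
  3 × C: 3 H each → 9
  2 × C: 2 H each → 4
  2 × C (aromatic): 1 H each → 2
  2 × N: 1 H each → 2
  2 × O: no H
  1 × O: 1 H
  Total hydrogens = 18.
Molecular formula: C11H18N2O3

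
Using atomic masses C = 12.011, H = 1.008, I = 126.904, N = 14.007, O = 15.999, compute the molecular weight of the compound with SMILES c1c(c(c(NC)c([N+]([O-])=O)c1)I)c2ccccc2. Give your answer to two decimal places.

354.15

Molecular formula: C13H11IN2O2.
M = 13×12.011 + 11×1.008 + 1×126.904 + 2×14.007 + 2×15.999 = 354.15 g/mol.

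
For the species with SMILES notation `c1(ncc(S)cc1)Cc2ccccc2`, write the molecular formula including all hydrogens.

C12H11NS

Heavy atoms from the SMILES: 12 C, 1 N, 1 S.
Implicit hydrogens by atom environment:
  8 × C (aromatic): 1 H each → 8
  3 × C (aromatic): no H
  1 × C: 2 H
  1 × N (aromatic): no H
  1 × S: 1 H
  Total hydrogens = 11.
Molecular formula: C12H11NS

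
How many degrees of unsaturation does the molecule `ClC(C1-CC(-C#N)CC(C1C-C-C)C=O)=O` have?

Molecular formula from the SMILES: C12H16ClNO2.
DoU = (2C + 2 + N − H − X)/2 = (2·12 + 2 + 1 − 16 − 1)/2 = 10/2 = 5.
(Structurally: 1 ring(s) + 4 π bond(s) = 5.)

5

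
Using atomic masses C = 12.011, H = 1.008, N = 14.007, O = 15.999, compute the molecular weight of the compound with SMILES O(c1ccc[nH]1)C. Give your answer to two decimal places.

97.12

Molecular formula: C5H7NO.
M = 5×12.011 + 7×1.008 + 1×14.007 + 1×15.999 = 97.12 g/mol.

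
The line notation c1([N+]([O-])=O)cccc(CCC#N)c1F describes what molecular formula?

C9H7FN2O2

Heavy atoms from the SMILES: 9 C, 1 F, 2 N, 2 O.
Implicit hydrogens by atom environment:
  3 × C (aromatic): 1 H each → 3
  3 × C (aromatic): no H
  2 × C: 2 H each → 4
  1 × C: no H
  1 × F: no H
  1 × N (charge +1): no H
  1 × N: no H
  1 × O: no H
  1 × O (charge -1): no H
  Total hydrogens = 7.
Molecular formula: C9H7FN2O2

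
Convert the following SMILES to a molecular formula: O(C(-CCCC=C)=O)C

Heavy atoms from the SMILES: 7 C, 2 O.
Implicit hydrogens by atom environment:
  4 × C: 2 H each → 8
  2 × O: no H
  1 × C: 3 H
  1 × C: 1 H
  1 × C: no H
  Total hydrogens = 12.
Molecular formula: C7H12O2

C7H12O2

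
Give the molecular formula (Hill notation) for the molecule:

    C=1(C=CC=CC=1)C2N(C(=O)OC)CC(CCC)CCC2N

Heavy atoms from the SMILES: 17 C, 2 N, 2 O.
Implicit hydrogens by atom environment:
  5 × C: 2 H each → 10
  5 × C (aromatic): 1 H each → 5
  3 × C: 1 H each → 3
  2 × C: 3 H each → 6
  2 × O: no H
  1 × C (aromatic): no H
  1 × C: no H
  1 × N: 2 H
  1 × N: no H
  Total hydrogens = 26.
Molecular formula: C17H26N2O2

C17H26N2O2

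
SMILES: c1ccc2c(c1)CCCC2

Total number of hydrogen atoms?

Hydrogens are implicit in SMILES; fill each atom to its normal valence:
  4 × C: 2 H each → 8
  4 × C (aromatic): 1 H each → 4
  2 × C (aromatic): no H
  Total hydrogens = 12.

12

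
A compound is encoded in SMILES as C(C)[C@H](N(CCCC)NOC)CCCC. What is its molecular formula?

C12H28N2O

Heavy atoms from the SMILES: 12 C, 2 N, 1 O.
Implicit hydrogens by atom environment:
  7 × C: 2 H each → 14
  4 × C: 3 H each → 12
  1 × C: 1 H
  1 × N: 1 H
  1 × N: no H
  1 × O: no H
  Total hydrogens = 28.
Molecular formula: C12H28N2O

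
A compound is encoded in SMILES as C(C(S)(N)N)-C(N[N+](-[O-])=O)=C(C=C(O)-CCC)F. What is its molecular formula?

C9H17FN4O3S

Heavy atoms from the SMILES: 9 C, 1 F, 4 N, 3 O, 1 S.
Implicit hydrogens by atom environment:
  4 × C: no H
  3 × C: 2 H each → 6
  2 × N: 2 H each → 4
  1 × C: 3 H
  1 × C: 1 H
  1 × F: no H
  1 × N: 1 H
  1 × N (charge +1): no H
  1 × O: 1 H
  1 × O: no H
  1 × O (charge -1): no H
  1 × S: 1 H
  Total hydrogens = 17.
Molecular formula: C9H17FN4O3S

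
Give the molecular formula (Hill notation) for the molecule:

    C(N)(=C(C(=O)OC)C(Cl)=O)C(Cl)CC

Heavy atoms from the SMILES: 8 C, 2 Cl, 1 N, 3 O.
Implicit hydrogens by atom environment:
  4 × C: no H
  3 × O: no H
  2 × C: 3 H each → 6
  2 × Cl: no H
  1 × C: 2 H
  1 × C: 1 H
  1 × N: 2 H
  Total hydrogens = 11.
Molecular formula: C8H11Cl2NO3

C8H11Cl2NO3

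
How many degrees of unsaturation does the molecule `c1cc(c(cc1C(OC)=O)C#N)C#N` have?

Molecular formula from the SMILES: C10H6N2O2.
DoU = (2C + 2 + N − H − X)/2 = (2·10 + 2 + 2 − 6 − 0)/2 = 18/2 = 9.
(Structurally: 1 ring(s) + 8 π bond(s) = 9.)

9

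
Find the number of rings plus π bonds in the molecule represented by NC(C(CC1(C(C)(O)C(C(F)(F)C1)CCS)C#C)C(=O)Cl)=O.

Molecular formula from the SMILES: C14H18ClF2NO3S.
DoU = (2C + 2 + N − H − X)/2 = (2·14 + 2 + 1 − 18 − 3)/2 = 10/2 = 5.
(Structurally: 1 ring(s) + 4 π bond(s) = 5.)

5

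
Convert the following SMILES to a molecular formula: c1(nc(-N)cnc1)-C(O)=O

Heavy atoms from the SMILES: 5 C, 3 N, 2 O.
Implicit hydrogens by atom environment:
  2 × C (aromatic): 1 H each → 2
  2 × C (aromatic): no H
  2 × N (aromatic): no H
  1 × C: no H
  1 × N: 2 H
  1 × O: 1 H
  1 × O: no H
  Total hydrogens = 5.
Molecular formula: C5H5N3O2

C5H5N3O2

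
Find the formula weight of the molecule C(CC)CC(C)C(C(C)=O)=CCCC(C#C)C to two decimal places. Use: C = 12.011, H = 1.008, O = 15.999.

234.38

Molecular formula: C16H26O.
M = 16×12.011 + 26×1.008 + 1×15.999 = 234.38 g/mol.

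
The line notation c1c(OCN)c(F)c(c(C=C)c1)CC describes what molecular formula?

C11H14FNO

Heavy atoms from the SMILES: 11 C, 1 F, 1 N, 1 O.
Implicit hydrogens by atom environment:
  4 × C (aromatic): no H
  3 × C: 2 H each → 6
  2 × C (aromatic): 1 H each → 2
  1 × C: 3 H
  1 × C: 1 H
  1 × F: no H
  1 × N: 2 H
  1 × O: no H
  Total hydrogens = 14.
Molecular formula: C11H14FNO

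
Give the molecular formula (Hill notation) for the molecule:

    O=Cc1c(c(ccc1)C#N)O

Heavy atoms from the SMILES: 8 C, 1 N, 2 O.
Implicit hydrogens by atom environment:
  3 × C (aromatic): 1 H each → 3
  3 × C (aromatic): no H
  1 × C: 1 H
  1 × C: no H
  1 × N: no H
  1 × O: 1 H
  1 × O: no H
  Total hydrogens = 5.
Molecular formula: C8H5NO2

C8H5NO2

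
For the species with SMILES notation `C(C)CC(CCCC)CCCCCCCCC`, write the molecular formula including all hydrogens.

C17H36

Heavy atoms from the SMILES: 17 C.
Implicit hydrogens by atom environment:
  13 × C: 2 H each → 26
  3 × C: 3 H each → 9
  1 × C: 1 H
  Total hydrogens = 36.
Molecular formula: C17H36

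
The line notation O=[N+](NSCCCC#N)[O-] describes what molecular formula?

Heavy atoms from the SMILES: 4 C, 3 N, 2 O, 1 S.
Implicit hydrogens by atom environment:
  3 × C: 2 H each → 6
  1 × C: no H
  1 × N: 1 H
  1 × N (charge +1): no H
  1 × N: no H
  1 × O: no H
  1 × O (charge -1): no H
  1 × S: no H
  Total hydrogens = 7.
Molecular formula: C4H7N3O2S

C4H7N3O2S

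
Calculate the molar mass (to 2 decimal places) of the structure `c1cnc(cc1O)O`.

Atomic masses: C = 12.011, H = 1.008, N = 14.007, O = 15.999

Molecular formula: C5H5NO2.
M = 5×12.011 + 5×1.008 + 1×14.007 + 2×15.999 = 111.10 g/mol.

111.10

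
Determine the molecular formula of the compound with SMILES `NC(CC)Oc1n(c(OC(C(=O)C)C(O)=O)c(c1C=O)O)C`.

Heavy atoms from the SMILES: 13 C, 2 N, 7 O.
Implicit hydrogens by atom environment:
  5 × O: no H
  4 × C (aromatic): no H
  3 × C: 3 H each → 9
  3 × C: 1 H each → 3
  2 × C: no H
  2 × O: 1 H each → 2
  1 × C: 2 H
  1 × N: 2 H
  1 × N (aromatic): no H
  Total hydrogens = 18.
Molecular formula: C13H18N2O7

C13H18N2O7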